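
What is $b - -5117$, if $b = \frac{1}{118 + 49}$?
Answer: $\frac{854540}{167} \approx 5117.0$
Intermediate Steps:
$b = \frac{1}{167} \approx 0.005988$
$b - -5117 = \frac{1}{167} - -5117 = \frac{1}{167} + 5117 = \frac{854540}{167}$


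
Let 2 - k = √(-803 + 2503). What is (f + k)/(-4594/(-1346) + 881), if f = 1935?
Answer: 1303601/595210 - 673*√17/59521 ≈ 2.1435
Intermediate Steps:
k = 2 - 10*√17 (k = 2 - √(-803 + 2503) = 2 - √1700 = 2 - 10*√17 ≈ -39.231)
(f + k)/(-4594/(-1346) + 881) = (1935 + (2 - 10*√17))/(-4594/(-1346) + 881) = (1937 - 10*√17)/(-4594*(-1/1346) + 881) = (1937 - 10*√17)/(2297/673 + 881) = (1937 - 10*√17)/(595210/673) = (1937 - 10*√17)*(673/595210) = 1303601/595210 - 673*√17/59521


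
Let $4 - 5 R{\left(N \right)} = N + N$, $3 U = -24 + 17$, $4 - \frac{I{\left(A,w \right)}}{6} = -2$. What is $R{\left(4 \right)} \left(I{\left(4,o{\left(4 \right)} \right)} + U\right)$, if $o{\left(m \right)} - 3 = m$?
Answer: $- \frac{404}{15} \approx -26.933$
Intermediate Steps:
$o{\left(m \right)} = 3 + m$
$I{\left(A,w \right)} = 36$ ($I{\left(A,w \right)} = 24 - -12 = 24 + 12 = 36$)
$U = - \frac{7}{3}$ ($U = \frac{-24 + 17}{3} = \frac{1}{3} \left(-7\right) = - \frac{7}{3} \approx -2.3333$)
$R{\left(N \right)} = \frac{4}{5} - \frac{2 N}{5}$ ($R{\left(N \right)} = \frac{4}{5} - \frac{N + N}{5} = \frac{4}{5} - \frac{2 N}{5}$)
$R{\left(4 \right)} \left(I{\left(4,o{\left(4 \right)} \right)} + U\right) = \left(\frac{4}{5} - \frac{8}{5}\right) \left(36 - \frac{7}{3}\right) = \left(\frac{4}{5} - \frac{8}{5}\right) \frac{101}{3} = \left(- \frac{4}{5}\right) \frac{101}{3} = - \frac{404}{15}$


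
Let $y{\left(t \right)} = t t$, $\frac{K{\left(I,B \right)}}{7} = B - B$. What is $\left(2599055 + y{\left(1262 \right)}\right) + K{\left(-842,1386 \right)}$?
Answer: $4191699$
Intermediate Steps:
$K{\left(I,B \right)} = 0$ ($K{\left(I,B \right)} = 7 \left(B - B\right) = 7 \cdot 0 = 0$)
$y{\left(t \right)} = t^{2}$
$\left(2599055 + y{\left(1262 \right)}\right) + K{\left(-842,1386 \right)} = \left(2599055 + 1262^{2}\right) + 0 = \left(2599055 + 1592644\right) + 0 = 4191699 + 0 = 4191699$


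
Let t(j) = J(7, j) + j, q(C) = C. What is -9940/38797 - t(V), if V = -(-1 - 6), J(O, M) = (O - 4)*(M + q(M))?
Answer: -1910993/38797 ≈ -49.256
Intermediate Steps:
J(O, M) = 2*M*(-4 + O) (J(O, M) = (O - 4)*(M + M) = (-4 + O)*(2*M) = 2*M*(-4 + O))
V = 7 (V = -1*(-7) = 7)
t(j) = 7*j (t(j) = 2*j*(-4 + 7) + j = 2*j*3 + j = 6*j + j = 7*j)
-9940/38797 - t(V) = -9940/38797 - 7*7 = -9940*1/38797 - 1*49 = -9940/38797 - 49 = -1910993/38797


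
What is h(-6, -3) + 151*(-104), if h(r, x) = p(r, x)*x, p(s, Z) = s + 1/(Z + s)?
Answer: -47057/3 ≈ -15686.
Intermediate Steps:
h(r, x) = x*(1 + r² + r*x)/(r + x) (h(r, x) = ((1 + r² + x*r)/(x + r))*x = ((1 + r² + r*x)/(r + x))*x = x*(1 + r² + r*x)/(r + x))
h(-6, -3) + 151*(-104) = -3*(1 + (-6)² - 6*(-3))/(-6 - 3) + 151*(-104) = -3*(1 + 36 + 18)/(-9) - 15704 = -3*(-⅑)*55 - 15704 = 55/3 - 15704 = -47057/3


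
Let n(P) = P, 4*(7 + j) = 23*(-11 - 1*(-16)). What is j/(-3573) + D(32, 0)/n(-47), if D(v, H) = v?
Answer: -153811/223908 ≈ -0.68694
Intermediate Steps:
j = 87/4 (j = -7 + (23*(-11 - 1*(-16)))/4 = -7 + (23*(-11 + 16))/4 = -7 + (23*5)/4 = -7 + (¼)*115 = -7 + 115/4 = 87/4 ≈ 21.750)
j/(-3573) + D(32, 0)/n(-47) = (87/4)/(-3573) + 32/(-47) = (87/4)*(-1/3573) + 32*(-1/47) = -29/4764 - 32/47 = -153811/223908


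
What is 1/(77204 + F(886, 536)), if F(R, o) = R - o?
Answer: 1/77554 ≈ 1.2894e-5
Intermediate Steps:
1/(77204 + F(886, 536)) = 1/(77204 + (886 - 1*536)) = 1/(77204 + (886 - 536)) = 1/(77204 + 350) = 1/77554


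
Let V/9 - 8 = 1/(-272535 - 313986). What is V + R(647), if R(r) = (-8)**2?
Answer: 8862983/65169 ≈ 136.00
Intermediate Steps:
R(r) = 64
V = 4692167/65169 (V = 72 + 9/(-272535 - 313986) = 72 + 9/(-586521) = 72 + 9*(-1/586521) = 72 - 1/65169 = 4692167/65169 ≈ 72.000)
V + R(647) = 4692167/65169 + 64 = 8862983/65169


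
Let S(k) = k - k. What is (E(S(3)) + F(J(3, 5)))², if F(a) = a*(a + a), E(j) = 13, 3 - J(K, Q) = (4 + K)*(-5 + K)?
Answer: 349281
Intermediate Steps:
J(K, Q) = 3 - (-5 + K)*(4 + K) (J(K, Q) = 3 - (4 + K)*(-5 + K) = 3 - (-5 + K)*(4 + K))
S(k) = 0
F(a) = 2*a² (F(a) = a*(2*a) = 2*a²)
(E(S(3)) + F(J(3, 5)))² = (13 + 2*(23 + 3 - 1*3²)²)² = (13 + 2*(23 + 3 - 1*9)²)² = (13 + 2*(23 + 3 - 9)²)² = (13 + 2*17²)² = (13 + 2*289)² = (13 + 578)² = 591² = 349281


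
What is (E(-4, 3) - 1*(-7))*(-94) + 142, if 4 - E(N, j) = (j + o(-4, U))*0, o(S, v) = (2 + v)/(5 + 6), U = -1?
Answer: -892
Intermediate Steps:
o(S, v) = 2/11 + v/11 (o(S, v) = (2 + v)/11 = (2 + v)*(1/11) = 2/11 + v/11)
E(N, j) = 4 (E(N, j) = 4 - (j + (2/11 + (1/11)*(-1)))*0 = 4 - (j + (2/11 - 1/11))*0 = 4 - (j + 1/11)*0 = 4 - (1/11 + j)*0 = 4 - 1*0 = 4 + 0 = 4)
(E(-4, 3) - 1*(-7))*(-94) + 142 = (4 - 1*(-7))*(-94) + 142 = (4 + 7)*(-94) + 142 = 11*(-94) + 142 = -1034 + 142 = -892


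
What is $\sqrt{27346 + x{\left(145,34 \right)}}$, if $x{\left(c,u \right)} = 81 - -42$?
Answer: $\sqrt{27469} \approx 165.74$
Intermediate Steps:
$x{\left(c,u \right)} = 123$ ($x{\left(c,u \right)} = 81 + 42 = 123$)
$\sqrt{27346 + x{\left(145,34 \right)}} = \sqrt{27346 + 123} = \sqrt{27469}$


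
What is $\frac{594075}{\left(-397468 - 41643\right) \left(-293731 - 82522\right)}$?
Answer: $\frac{594075}{165216831083} \approx 3.5957 \cdot 10^{-6}$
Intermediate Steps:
$\frac{594075}{\left(-397468 - 41643\right) \left(-293731 - 82522\right)} = \frac{594075}{\left(-439111\right) \left(-376253\right)} = \frac{594075}{165216831083}$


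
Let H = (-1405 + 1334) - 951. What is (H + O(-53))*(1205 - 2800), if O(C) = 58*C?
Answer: 6533120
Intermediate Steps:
H = -1022 (H = -71 - 951 = -1022)
(H + O(-53))*(1205 - 2800) = (-1022 + 58*(-53))*(1205 - 2800) = (-1022 - 3074)*(-1595) = -4096*(-1595) = 6533120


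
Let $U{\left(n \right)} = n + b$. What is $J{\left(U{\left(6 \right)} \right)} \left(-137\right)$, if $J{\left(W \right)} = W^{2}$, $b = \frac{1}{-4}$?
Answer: $- \frac{72473}{16} \approx -4529.6$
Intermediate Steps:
$b = - \frac{1}{4} \approx -0.25$
$U{\left(n \right)} = - \frac{1}{4} + n$ ($U{\left(n \right)} = n - \frac{1}{4} = - \frac{1}{4} + n$)
$J{\left(U{\left(6 \right)} \right)} \left(-137\right) = \left(- \frac{1}{4} + 6\right)^{2} \left(-137\right) = \left(\frac{23}{4}\right)^{2} \left(-137\right) = \frac{529}{16} \left(-137\right) = - \frac{72473}{16}$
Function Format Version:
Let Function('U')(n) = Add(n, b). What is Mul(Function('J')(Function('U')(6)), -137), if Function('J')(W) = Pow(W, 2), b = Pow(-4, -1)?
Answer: Rational(-72473, 16) ≈ -4529.6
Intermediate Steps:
b = Rational(-1, 4) ≈ -0.25000
Function('U')(n) = Add(Rational(-1, 4), n) (Function('U')(n) = Add(n, Rational(-1, 4)) = Add(Rational(-1, 4), n))
Mul(Function('J')(Function('U')(6)), -137) = Mul(Pow(Add(Rational(-1, 4), 6), 2), -137) = Mul(Pow(Rational(23, 4), 2), -137) = Mul(Rational(529, 16), -137) = Rational(-72473, 16)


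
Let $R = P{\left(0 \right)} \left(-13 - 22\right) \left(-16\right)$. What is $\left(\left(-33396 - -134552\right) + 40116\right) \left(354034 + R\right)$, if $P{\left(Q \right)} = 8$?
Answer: $50647989808$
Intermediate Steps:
$R = 4480$ ($R = 8 \left(-13 - 22\right) \left(-16\right) = 8 \left(-35\right) \left(-16\right) = \left(-280\right) \left(-16\right) = 4480$)
$\left(\left(-33396 - -134552\right) + 40116\right) \left(354034 + R\right) = \left(\left(-33396 - -134552\right) + 40116\right) \left(354034 + 4480\right) = \left(\left(-33396 + 134552\right) + 40116\right) 358514 = \left(101156 + 40116\right) 358514 = 141272 \cdot 358514 = 50647989808$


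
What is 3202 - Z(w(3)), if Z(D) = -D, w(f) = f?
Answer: 3205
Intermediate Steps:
3202 - Z(w(3)) = 3202 - (-1)*3 = 3202 - 1*(-3) = 3202 + 3 = 3205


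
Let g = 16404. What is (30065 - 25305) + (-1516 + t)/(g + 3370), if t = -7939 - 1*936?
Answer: 94113849/19774 ≈ 4759.5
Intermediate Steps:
t = -8875 (t = -7939 - 936 = -8875)
(30065 - 25305) + (-1516 + t)/(g + 3370) = (30065 - 25305) + (-1516 - 8875)/(16404 + 3370) = 4760 - 10391/19774 = 94113849/19774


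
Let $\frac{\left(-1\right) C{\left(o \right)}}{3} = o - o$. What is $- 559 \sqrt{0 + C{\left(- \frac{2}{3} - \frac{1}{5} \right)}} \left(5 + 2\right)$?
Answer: $0$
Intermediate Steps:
$C{\left(o \right)} = 0$ ($C{\left(o \right)} = - 3 \left(o - o\right) = \left(-3\right) 0 = 0$)
$- 559 \sqrt{0 + C{\left(- \frac{2}{3} - \frac{1}{5} \right)}} \left(5 + 2\right) = - 559 \sqrt{0 + 0} \left(5 + 2\right) = - 559 \sqrt{0} \cdot 7 = - 559 \cdot 0 \cdot 7 = \left(-559\right) 0 = 0$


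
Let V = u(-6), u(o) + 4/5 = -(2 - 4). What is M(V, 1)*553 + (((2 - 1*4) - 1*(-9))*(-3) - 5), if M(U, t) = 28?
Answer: 15458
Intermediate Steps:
u(o) = 6/5 (u(o) = -⅘ - (2 - 4) = -⅘ - 1*(-2) = -⅘ + 2 = 6/5)
V = 6/5 ≈ 1.2000
M(V, 1)*553 + (((2 - 1*4) - 1*(-9))*(-3) - 5) = 28*553 + (((2 - 1*4) - 1*(-9))*(-3) - 5) = 15484 + (((2 - 4) + 9)*(-3) - 5) = 15484 + ((-2 + 9)*(-3) - 5) = 15484 + (7*(-3) - 5) = 15484 + (-21 - 5) = 15484 - 26 = 15458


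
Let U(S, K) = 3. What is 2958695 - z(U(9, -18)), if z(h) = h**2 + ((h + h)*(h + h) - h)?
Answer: 2958653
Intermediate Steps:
z(h) = -h + 5*h**2 (z(h) = h**2 + ((2*h)*(2*h) - h) = h**2 + (4*h**2 - h) = h**2 + (-h + 4*h**2) = -h + 5*h**2)
2958695 - z(U(9, -18)) = 2958695 - 3*(-1 + 5*3) = 2958695 - 3*(-1 + 15) = 2958695 - 3*14 = 2958695 - 1*42 = 2958695 - 42 = 2958653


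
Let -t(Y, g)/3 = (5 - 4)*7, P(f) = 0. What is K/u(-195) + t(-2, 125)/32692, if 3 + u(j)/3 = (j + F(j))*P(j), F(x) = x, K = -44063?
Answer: 1440507407/294228 ≈ 4895.9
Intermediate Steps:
u(j) = -9 (u(j) = -9 + 3*((j + j)*0) = -9 + 3*((2*j)*0) = -9 + 3*0 = -9 + 0 = -9)
t(Y, g) = -21 (t(Y, g) = -3*(5 - 4)*7 = -3*7 = -21)
K/u(-195) + t(-2, 125)/32692 = -44063/(-9) - 21/32692 = -44063*(-⅑) - 21*1/32692 = 44063/9 - 21/32692 = 1440507407/294228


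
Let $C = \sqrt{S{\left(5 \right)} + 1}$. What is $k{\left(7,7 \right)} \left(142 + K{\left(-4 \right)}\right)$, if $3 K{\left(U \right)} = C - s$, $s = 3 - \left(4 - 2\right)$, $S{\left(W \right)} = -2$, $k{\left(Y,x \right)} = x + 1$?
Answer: $\frac{3400}{3} + \frac{8 i}{3} \approx 1133.3 + 2.6667 i$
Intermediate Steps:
$k{\left(Y,x \right)} = 1 + x$
$C = i$ ($C = \sqrt{-2 + 1} = \sqrt{-1} = i \approx 1.0 i$)
$s = 1$ ($s = 3 - 2 = 1$)
$K{\left(U \right)} = - \frac{1}{3} + \frac{i}{3}$ ($K{\left(U \right)} = \frac{i - 1}{3} = \frac{-1 + i}{3} = - \frac{1}{3} + \frac{i}{3}$)
$k{\left(7,7 \right)} \left(142 + K{\left(-4 \right)}\right) = \left(1 + 7\right) \left(142 - \left(\frac{1}{3} - \frac{i}{3}\right)\right) = 8 \left(\frac{425}{3} + \frac{i}{3}\right) = \frac{3400}{3} + \frac{8 i}{3}$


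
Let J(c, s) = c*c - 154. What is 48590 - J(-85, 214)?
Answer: 41519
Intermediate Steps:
J(c, s) = -154 + c² (J(c, s) = c² - 154 = -154 + c²)
48590 - J(-85, 214) = 48590 - (-154 + (-85)²) = 48590 - (-154 + 7225) = 48590 - 1*7071 = 48590 - 7071 = 41519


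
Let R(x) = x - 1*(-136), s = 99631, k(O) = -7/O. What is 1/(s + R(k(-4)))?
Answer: 4/399075 ≈ 1.0023e-5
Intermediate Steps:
R(x) = 136 + x (R(x) = x + 136 = 136 + x)
1/(s + R(k(-4))) = 1/(99631 + (136 - 7/(-4))) = 1/(99631 + (136 - 7*(-¼))) = 1/(99631 + (136 + 7/4)) = 1/(99631 + 551/4) = 1/(399075/4) = 4/399075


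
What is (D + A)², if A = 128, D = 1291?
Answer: 2013561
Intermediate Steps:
(D + A)² = (1291 + 128)² = 1419² = 2013561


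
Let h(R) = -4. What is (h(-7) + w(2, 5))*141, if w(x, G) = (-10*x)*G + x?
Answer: -14382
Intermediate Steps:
w(x, G) = x - 10*G*x (w(x, G) = -10*G*x + x = x - 10*G*x)
(h(-7) + w(2, 5))*141 = (-4 + 2*(1 - 10*5))*141 = (-4 + 2*(1 - 50))*141 = (-4 + 2*(-49))*141 = (-4 - 98)*141 = -102*141 = -14382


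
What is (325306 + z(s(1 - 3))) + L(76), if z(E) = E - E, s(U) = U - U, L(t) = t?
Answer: 325382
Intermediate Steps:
s(U) = 0
z(E) = 0
(325306 + z(s(1 - 3))) + L(76) = (325306 + 0) + 76 = 325306 + 76 = 325382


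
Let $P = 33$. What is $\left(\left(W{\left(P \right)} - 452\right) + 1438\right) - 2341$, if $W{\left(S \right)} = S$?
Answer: $-1322$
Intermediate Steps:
$\left(\left(W{\left(P \right)} - 452\right) + 1438\right) - 2341 = \left(\left(33 - 452\right) + 1438\right) - 2341 = \left(-419 + 1438\right) - 2341 = 1019 - 2341 = -1322$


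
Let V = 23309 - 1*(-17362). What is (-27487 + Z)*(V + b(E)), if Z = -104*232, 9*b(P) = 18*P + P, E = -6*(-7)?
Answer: -2103810195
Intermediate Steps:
E = 42
b(P) = 19*P/9 (b(P) = (18*P + P)/9 = (19*P)/9 = 19*P/9)
V = 40671 (V = 23309 + 17362 = 40671)
Z = -24128
(-27487 + Z)*(V + b(E)) = (-27487 - 24128)*(40671 + (19/9)*42) = -51615*(40671 + 266/3) = -51615*122279/3 = -2103810195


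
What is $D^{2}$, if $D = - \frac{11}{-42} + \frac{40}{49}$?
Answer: $\frac{100489}{86436} \approx 1.1626$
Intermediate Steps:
$D = \frac{317}{294}$ ($D = \left(-11\right) \left(- \frac{1}{42}\right) + 40 \cdot \frac{1}{49} = \frac{11}{42} + \frac{40}{49} = \frac{317}{294} \approx 1.0782$)
$D^{2} = \left(\frac{317}{294}\right)^{2} = \frac{100489}{86436}$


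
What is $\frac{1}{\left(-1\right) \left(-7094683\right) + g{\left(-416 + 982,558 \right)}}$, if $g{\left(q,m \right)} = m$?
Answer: $\frac{1}{7095241} \approx 1.4094 \cdot 10^{-7}$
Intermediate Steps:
$\frac{1}{\left(-1\right) \left(-7094683\right) + g{\left(-416 + 982,558 \right)}} = \frac{1}{\left(-1\right) \left(-7094683\right) + 558} = \frac{1}{7094683 + 558} = \frac{1}{7095241}$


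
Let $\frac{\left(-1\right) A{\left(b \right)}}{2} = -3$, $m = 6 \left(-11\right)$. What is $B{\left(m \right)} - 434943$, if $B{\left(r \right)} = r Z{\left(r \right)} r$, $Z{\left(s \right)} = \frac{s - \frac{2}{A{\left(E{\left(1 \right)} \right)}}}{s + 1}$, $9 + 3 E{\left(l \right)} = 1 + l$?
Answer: $- \frac{27982347}{65} \approx -4.305 \cdot 10^{5}$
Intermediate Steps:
$m = -66$
$E{\left(l \right)} = - \frac{8}{3} + \frac{l}{3}$ ($E{\left(l \right)} = -3 + \frac{1 + l}{3} = -3 + \left(\frac{1}{3} + \frac{l}{3}\right) = - \frac{8}{3} + \frac{l}{3}$)
$A{\left(b \right)} = 6$ ($A{\left(b \right)} = \left(-2\right) \left(-3\right) = 6$)
$Z{\left(s \right)} = \frac{- \frac{1}{3} + s}{1 + s}$ ($Z{\left(s \right)} = \frac{s - \frac{2}{6}}{s + 1} = \frac{s - \frac{1}{3}}{1 + s} = \frac{- \frac{1}{3} + s}{1 + s}$)
$B{\left(r \right)} = \frac{r^{2} \left(- \frac{1}{3} + r\right)}{1 + r}$ ($B{\left(r \right)} = r \frac{- \frac{1}{3} + r}{1 + r} r = \frac{r \left(- \frac{1}{3} + r\right)}{1 + r} r = \frac{r^{2} \left(- \frac{1}{3} + r\right)}{1 + r}$)
$B{\left(m \right)} - 434943 = \frac{\left(-66\right)^{2} \left(- \frac{1}{3} - 66\right)}{1 - 66} - 434943 = 4356 \frac{1}{-65} \left(- \frac{199}{3}\right) - 434943 = 4356 \left(- \frac{1}{65}\right) \left(- \frac{199}{3}\right) - 434943 = \frac{288948}{65} - 434943 = - \frac{27982347}{65}$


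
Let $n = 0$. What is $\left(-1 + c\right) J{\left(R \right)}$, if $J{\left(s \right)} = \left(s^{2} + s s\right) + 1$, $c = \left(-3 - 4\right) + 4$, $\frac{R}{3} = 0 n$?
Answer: $-4$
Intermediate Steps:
$R = 0$ ($R = 3 \cdot 0 \cdot 0 = 3 \cdot 0 = 0$)
$c = -3$ ($c = -7 + 4 = -3$)
$J{\left(s \right)} = 1 + 2 s^{2}$ ($J{\left(s \right)} = \left(s^{2} + s^{2}\right) + 1 = 2 s^{2} + 1 = 1 + 2 s^{2}$)
$\left(-1 + c\right) J{\left(R \right)} = \left(-1 - 3\right) \left(1 + 2 \cdot 0^{2}\right) = - 4 \left(1 + 2 \cdot 0\right) = - 4 \left(1 + 0\right) = \left(-4\right) 1 = -4$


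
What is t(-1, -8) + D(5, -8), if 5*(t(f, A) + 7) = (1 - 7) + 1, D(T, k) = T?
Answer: -3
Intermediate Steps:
t(f, A) = -8 (t(f, A) = -7 + ((1 - 7) + 1)/5 = -7 + (-6 + 1)/5 = -7 + (1/5)*(-5) = -7 - 1 = -8)
t(-1, -8) + D(5, -8) = -8 + 5 = -3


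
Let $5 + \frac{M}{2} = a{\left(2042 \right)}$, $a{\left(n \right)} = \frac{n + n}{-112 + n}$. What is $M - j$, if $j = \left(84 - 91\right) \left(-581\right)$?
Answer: $- \frac{3930221}{965} \approx -4072.8$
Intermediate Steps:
$a{\left(n \right)} = \frac{2 n}{-112 + n}$
$M = - \frac{5566}{965}$ ($M = -10 + 2 \cdot 2 \cdot 2042 \frac{1}{-112 + 2042} = -10 + 2 \cdot 2 \cdot 2042 \cdot \frac{1}{1930} = -10 + 2 \cdot \frac{2042}{965} = -10 + \frac{4084}{965} = - \frac{5566}{965} \approx -5.7679$)
$j = 4067$ ($j = \left(-7\right) \left(-581\right) = 4067$)
$M - j = - \frac{5566}{965} - 4067 = - \frac{3930221}{965}$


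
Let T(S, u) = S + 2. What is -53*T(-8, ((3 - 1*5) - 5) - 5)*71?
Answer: 22578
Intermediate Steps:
T(S, u) = 2 + S
-53*T(-8, ((3 - 1*5) - 5) - 5)*71 = -53*(2 - 8)*71 = -53*(-6)*71 = 318*71 = 22578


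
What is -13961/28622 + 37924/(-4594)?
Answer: -574798781/65744734 ≈ -8.7429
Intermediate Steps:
-13961/28622 + 37924/(-4594) = -13961*1/28622 + 37924*(-1/4594) = -13961/28622 - 18962/2297 = -574798781/65744734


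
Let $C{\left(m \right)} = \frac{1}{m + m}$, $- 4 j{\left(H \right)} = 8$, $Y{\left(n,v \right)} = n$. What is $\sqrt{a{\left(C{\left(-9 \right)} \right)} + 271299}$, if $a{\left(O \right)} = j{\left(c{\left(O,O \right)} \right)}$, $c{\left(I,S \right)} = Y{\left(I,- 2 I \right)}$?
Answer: $\sqrt{271297} \approx 520.86$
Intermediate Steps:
$c{\left(I,S \right)} = I$
$j{\left(H \right)} = -2$ ($j{\left(H \right)} = \left(- \frac{1}{4}\right) 8 = -2$)
$C{\left(m \right)} = \frac{1}{2 m}$
$a{\left(O \right)} = -2$
$\sqrt{a{\left(C{\left(-9 \right)} \right)} + 271299} = \sqrt{-2 + 271299} = \sqrt{271297}$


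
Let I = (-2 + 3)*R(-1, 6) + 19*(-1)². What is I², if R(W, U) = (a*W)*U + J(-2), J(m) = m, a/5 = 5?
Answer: 17689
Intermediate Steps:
a = 25 (a = 5*5 = 25)
R(W, U) = -2 + 25*U*W (R(W, U) = (25*W)*U - 2 = 25*U*W - 2 = -2 + 25*U*W)
I = -133 (I = (-2 + 3)*(-2 + 25*6*(-1)) + 19*(-1)² = 1*(-2 - 150) + 19*1 = 1*(-152) + 19 = -152 + 19 = -133)
I² = (-133)² = 17689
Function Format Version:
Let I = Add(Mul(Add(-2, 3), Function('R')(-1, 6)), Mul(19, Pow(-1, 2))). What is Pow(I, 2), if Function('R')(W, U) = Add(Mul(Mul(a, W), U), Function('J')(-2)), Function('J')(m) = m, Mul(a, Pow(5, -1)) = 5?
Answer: 17689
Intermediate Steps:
a = 25 (a = Mul(5, 5) = 25)
Function('R')(W, U) = Add(-2, Mul(25, U, W)) (Function('R')(W, U) = Add(Mul(Mul(25, W), U), -2) = Add(Mul(25, U, W), -2) = Add(-2, Mul(25, U, W)))
I = -133 (I = Add(Mul(Add(-2, 3), Add(-2, Mul(25, 6, -1))), Mul(19, Pow(-1, 2))) = Add(Mul(1, Add(-2, -150)), Mul(19, 1)) = Add(Mul(1, -152), 19) = Add(-152, 19) = -133)
Pow(I, 2) = Pow(-133, 2) = 17689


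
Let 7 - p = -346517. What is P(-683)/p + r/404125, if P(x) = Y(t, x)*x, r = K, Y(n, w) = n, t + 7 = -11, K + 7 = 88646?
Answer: 5947308931/23339835250 ≈ 0.25481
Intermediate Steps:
K = 88639 (K = -7 + 88646 = 88639)
t = -18 (t = -7 - 11 = -18)
p = 346524 (p = 7 - 1*(-346517) = 7 + 346517 = 346524)
r = 88639
P(x) = -18*x
P(-683)/p + r/404125 = -18*(-683)/346524 + 88639/404125 = 12294*(1/346524) + 88639*(1/404125) = 2049/57754 + 88639/404125 = 5947308931/23339835250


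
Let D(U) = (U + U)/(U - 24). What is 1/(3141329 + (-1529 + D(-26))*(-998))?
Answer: 25/116655827 ≈ 2.1431e-7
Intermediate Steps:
D(U) = 2*U/(-24 + U) (D(U) = (2*U)/(-24 + U) = 2*U/(-24 + U))
1/(3141329 + (-1529 + D(-26))*(-998)) = 1/(3141329 + (-1529 + 2*(-26)/(-24 - 26))*(-998)) = 1/(3141329 + (-1529 + 2*(-26)/(-50))*(-998)) = 1/(3141329 + (-1529 + 2*(-26)*(-1/50))*(-998)) = 1/(3141329 + (-1529 + 26/25)*(-998)) = 1/(3141329 - 38199/25*(-998)) = 1/(3141329 + 38122602/25) = 1/(116655827/25) = 25/116655827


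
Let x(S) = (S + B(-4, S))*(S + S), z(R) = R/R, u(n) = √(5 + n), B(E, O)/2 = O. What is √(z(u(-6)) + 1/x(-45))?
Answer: √72906/270 ≈ 1.0000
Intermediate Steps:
B(E, O) = 2*O
z(R) = 1
x(S) = 6*S² (x(S) = (S + 2*S)*(S + S) = (3*S)*(2*S) = 6*S²)
√(z(u(-6)) + 1/x(-45)) = √(1 + 1/(6*(-45)²)) = √(1 + 1/(6*2025)) = √(1 + 1/12150) = √(12151/12150) = √72906/270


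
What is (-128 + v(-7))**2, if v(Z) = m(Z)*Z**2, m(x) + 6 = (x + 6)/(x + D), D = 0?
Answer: 172225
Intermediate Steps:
m(x) = -6 + (6 + x)/x (m(x) = -6 + (x + 6)/(x + 0) = -6 + (6 + x)/x)
v(Z) = Z**2*(-5 + 6/Z) (v(Z) = (-5 + 6/Z)*Z**2 = Z**2*(-5 + 6/Z))
(-128 + v(-7))**2 = (-128 - 7*(6 - 5*(-7)))**2 = (-128 - 7*(6 + 35))**2 = (-128 - 7*41)**2 = (-128 - 287)**2 = (-415)**2 = 172225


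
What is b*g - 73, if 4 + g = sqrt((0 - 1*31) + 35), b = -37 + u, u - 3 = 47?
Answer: -99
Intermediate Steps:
u = 50 (u = 3 + 47 = 50)
b = 13 (b = -37 + 50 = 13)
g = -2 (g = -4 + sqrt((0 - 1*31) + 35) = -4 + sqrt((0 - 31) + 35) = -4 + sqrt(-31 + 35) = -4 + sqrt(4) = -4 + 2 = -2)
b*g - 73 = 13*(-2) - 73 = -26 - 73 = -99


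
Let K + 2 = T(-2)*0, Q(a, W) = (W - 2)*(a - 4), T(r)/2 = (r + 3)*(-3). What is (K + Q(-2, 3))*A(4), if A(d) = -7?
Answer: 56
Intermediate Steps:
T(r) = -18 - 6*r (T(r) = 2*((r + 3)*(-3)) = 2*((3 + r)*(-3)) = 2*(-9 - 3*r) = -18 - 6*r)
Q(a, W) = (-4 + a)*(-2 + W) (Q(a, W) = (-2 + W)*(-4 + a) = (-4 + a)*(-2 + W))
K = -2 (K = -2 + (-18 - 6*(-2))*0 = -2 + (-18 + 12)*0 = -2 - 6*0 = -2 + 0 = -2)
(K + Q(-2, 3))*A(4) = (-2 + (8 - 4*3 - 2*(-2) + 3*(-2)))*(-7) = (-2 + (8 - 12 + 4 - 6))*(-7) = (-2 - 6)*(-7) = -8*(-7) = 56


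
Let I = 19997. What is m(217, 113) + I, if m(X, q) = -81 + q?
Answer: 20029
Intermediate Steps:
m(217, 113) + I = (-81 + 113) + 19997 = 32 + 19997 = 20029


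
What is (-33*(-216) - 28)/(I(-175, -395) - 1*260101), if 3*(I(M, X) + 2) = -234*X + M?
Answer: -10650/344027 ≈ -0.030957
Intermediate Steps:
I(M, X) = -2 - 78*X + M/3 (I(M, X) = -2 + (-234*X + M)/3 = -2 + (M - 234*X)/3 = -2 + (-78*X + M/3) = -2 - 78*X + M/3)
(-33*(-216) - 28)/(I(-175, -395) - 1*260101) = (-33*(-216) - 28)/((-2 - 78*(-395) + (⅓)*(-175)) - 1*260101) = (7128 - 28)/((-2 + 30810 - 175/3) - 260101) = 7100/(92249/3 - 260101) = 7100/(-688054/3) = 7100*(-3/688054) = -10650/344027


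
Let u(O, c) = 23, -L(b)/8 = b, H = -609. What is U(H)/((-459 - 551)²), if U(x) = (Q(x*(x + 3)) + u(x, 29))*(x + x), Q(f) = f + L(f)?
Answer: 314652639/102010 ≈ 3084.5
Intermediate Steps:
L(b) = -8*b
Q(f) = -7*f (Q(f) = f - 8*f = -7*f)
U(x) = 2*x*(23 - 7*x*(3 + x)) (U(x) = (-7*x*(x + 3) + 23)*(x + x) = (-7*x*(3 + x) + 23)*(2*x) = (23 - 7*x*(3 + x))*(2*x) = 2*x*(23 - 7*x*(3 + x)))
U(H)/((-459 - 551)²) = (2*(-609)*(23 - 7*(-609)*(3 - 609)))/((-459 - 551)²) = (2*(-609)*(23 - 7*(-609)*(-606)))/((-1010)²) = (2*(-609)*(23 - 2583378))/1020100 = (2*(-609)*(-2583355))*(1/1020100) = 3146526390*(1/1020100) = 314652639/102010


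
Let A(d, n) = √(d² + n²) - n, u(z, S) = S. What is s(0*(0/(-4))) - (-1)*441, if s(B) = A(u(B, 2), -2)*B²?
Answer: 441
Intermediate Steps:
s(B) = B²*(2 + 2*√2) (s(B) = (√(2² + (-2)²) - 1*(-2))*B² = (√(4 + 4) + 2)*B² = (√8 + 2)*B² = (2*√2 + 2)*B² = (2 + 2*√2)*B² = B²*(2 + 2*√2))
s(0*(0/(-4))) - (-1)*441 = 2*(0*(0/(-4)))²*(1 + √2) - (-1)*441 = 2*(0*(0*(-¼)))²*(1 + √2) - 1*(-441) = 2*(0*0)²*(1 + √2) + 441 = 2*0²*(1 + √2) + 441 = 2*0*(1 + √2) + 441 = 0 + 441 = 441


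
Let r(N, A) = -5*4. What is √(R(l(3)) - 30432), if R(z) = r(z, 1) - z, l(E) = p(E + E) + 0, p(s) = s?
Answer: I*√30458 ≈ 174.52*I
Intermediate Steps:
l(E) = 2*E (l(E) = (E + E) + 0 = 2*E + 0 = 2*E)
r(N, A) = -20
R(z) = -20 - z
√(R(l(3)) - 30432) = √((-20 - 2*3) - 30432) = √((-20 - 1*6) - 30432) = √((-20 - 6) - 30432) = √(-26 - 30432) = √(-30458) = I*√30458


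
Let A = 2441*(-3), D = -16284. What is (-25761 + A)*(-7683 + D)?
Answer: 792924228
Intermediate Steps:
A = -7323
(-25761 + A)*(-7683 + D) = (-25761 - 7323)*(-7683 - 16284) = -33084*(-23967) = 792924228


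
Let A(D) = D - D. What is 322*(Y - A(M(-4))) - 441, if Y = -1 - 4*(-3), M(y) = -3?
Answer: 3101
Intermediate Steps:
Y = 11 (Y = -1 + 12 = 11)
A(D) = 0
322*(Y - A(M(-4))) - 441 = 322*(11 - 1*0) - 441 = 322*(11 + 0) - 441 = 322*11 - 441 = 3542 - 441 = 3101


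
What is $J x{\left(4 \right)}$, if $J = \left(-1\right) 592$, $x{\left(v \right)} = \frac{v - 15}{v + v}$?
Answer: $814$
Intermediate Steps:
$x{\left(v \right)} = \frac{-15 + v}{2 v}$
$J = -592$
$J x{\left(4 \right)} = - 592 \frac{-15 + 4}{2 \cdot 4} = - 592 \cdot \frac{1}{2} \cdot \frac{1}{4} \left(-11\right) = \left(-592\right) \left(- \frac{11}{8}\right) = 814$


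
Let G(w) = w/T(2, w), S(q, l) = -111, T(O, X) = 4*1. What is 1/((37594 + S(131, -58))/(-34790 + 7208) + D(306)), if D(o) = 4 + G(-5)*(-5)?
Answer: 55164/490465 ≈ 0.11247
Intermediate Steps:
T(O, X) = 4
G(w) = w/4
D(o) = 41/4 (D(o) = 4 + ((1/4)*(-5))*(-5) = 4 - 5/4*(-5) = 4 + 25/4 = 41/4)
1/((37594 + S(131, -58))/(-34790 + 7208) + D(306)) = 1/((37594 - 111)/(-34790 + 7208) + 41/4) = 1/(37483/(-27582) + 41/4) = 1/(37483*(-1/27582) + 41/4) = 1/(-37483/27582 + 41/4) = 1/(490465/55164) = 55164/490465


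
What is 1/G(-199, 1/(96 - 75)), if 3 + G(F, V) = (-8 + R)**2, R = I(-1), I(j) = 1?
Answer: 1/46 ≈ 0.021739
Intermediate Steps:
R = 1
G(F, V) = 46 (G(F, V) = -3 + (-8 + 1)**2 = -3 + (-7)**2 = -3 + 49 = 46)
1/G(-199, 1/(96 - 75)) = 1/46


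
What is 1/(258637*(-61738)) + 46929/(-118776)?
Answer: -124891608865375/316097204974376 ≈ -0.39510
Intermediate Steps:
1/(258637*(-61738)) + 46929/(-118776) = (1/258637)*(-1/61738) + 46929*(-1/118776) = -1/15967731106 - 15643/39592 = -124891608865375/316097204974376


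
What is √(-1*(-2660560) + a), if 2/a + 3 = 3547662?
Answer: √33485500546807512678/3547659 ≈ 1631.1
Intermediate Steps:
a = 2/3547659 (a = 2/(-3 + 3547662) = 2/3547659 ≈ 5.6375e-7)
√(-1*(-2660560) + a) = √(-1*(-2660560) + 2/3547659) = √(2660560 + 2/3547659) = √(9438759629042/3547659) = √33485500546807512678/3547659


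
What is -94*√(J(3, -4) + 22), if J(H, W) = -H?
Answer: -94*√19 ≈ -409.74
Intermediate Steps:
-94*√(J(3, -4) + 22) = -94*√(-1*3 + 22) = -94*√(-3 + 22) = -94*√19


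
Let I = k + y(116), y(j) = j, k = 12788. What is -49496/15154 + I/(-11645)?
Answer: -385964068/88234165 ≈ -4.3743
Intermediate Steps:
I = 12904 (I = 12788 + 116 = 12904)
-49496/15154 + I/(-11645) = -49496/15154 + 12904/(-11645) = -49496*1/15154 + 12904*(-1/11645) = -24748/7577 - 12904/11645 = -385964068/88234165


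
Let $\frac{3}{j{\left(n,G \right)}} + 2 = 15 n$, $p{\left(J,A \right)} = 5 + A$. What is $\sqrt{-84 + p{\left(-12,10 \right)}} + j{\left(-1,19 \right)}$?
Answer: $- \frac{3}{17} + i \sqrt{69} \approx -0.17647 + 8.3066 i$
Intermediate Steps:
$j{\left(n,G \right)} = \frac{3}{-2 + 15 n}$
$\sqrt{-84 + p{\left(-12,10 \right)}} + j{\left(-1,19 \right)} = \sqrt{-84 + \left(5 + 10\right)} + \frac{3}{-2 + 15 \left(-1\right)} = \sqrt{-84 + 15} + \frac{3}{-2 - 15} = \sqrt{-69} + \frac{3}{-17} = i \sqrt{69} + 3 \left(- \frac{1}{17}\right) = i \sqrt{69} - \frac{3}{17} = - \frac{3}{17} + i \sqrt{69}$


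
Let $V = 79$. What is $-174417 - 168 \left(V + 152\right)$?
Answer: $-213225$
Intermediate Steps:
$-174417 - 168 \left(V + 152\right) = -174417 - 168 \left(79 + 152\right) = -174417 - 168 \cdot 231 = -174417 - 38808 = -213225$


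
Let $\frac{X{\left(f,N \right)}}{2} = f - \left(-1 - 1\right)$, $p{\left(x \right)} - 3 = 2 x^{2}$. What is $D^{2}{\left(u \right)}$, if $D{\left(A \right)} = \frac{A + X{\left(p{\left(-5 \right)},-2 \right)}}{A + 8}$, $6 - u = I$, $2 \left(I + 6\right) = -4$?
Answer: $\frac{3844}{121} \approx 31.769$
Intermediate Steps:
$I = -8$ ($I = -6 + \frac{1}{2} \left(-4\right) = -6 - 2 = -8$)
$u = 14$ ($u = 6 - -8 = 6 + 8 = 14$)
$p{\left(x \right)} = 3 + 2 x^{2}$
$X{\left(f,N \right)} = 4 + 2 f$ ($X{\left(f,N \right)} = 2 \left(f - \left(-1 - 1\right)\right) = 2 \left(f - -2\right) = 2 \left(f + 2\right) = 2 \left(2 + f\right) = 4 + 2 f$)
$D{\left(A \right)} = \frac{110 + A}{8 + A}$ ($D{\left(A \right)} = \frac{A + \left(4 + 2 \left(3 + 2 \left(-5\right)^{2}\right)\right)}{A + 8} = \frac{A + \left(4 + 2 \left(3 + 2 \cdot 25\right)\right)}{8 + A} = \frac{A + \left(4 + 2 \left(3 + 50\right)\right)}{8 + A} = \frac{A + \left(4 + 2 \cdot 53\right)}{8 + A} = \frac{A + \left(4 + 106\right)}{8 + A} = \frac{A + 110}{8 + A} = \frac{110 + A}{8 + A}$)
$D^{2}{\left(u \right)} = \left(\frac{110 + 14}{8 + 14}\right)^{2} = \left(\frac{1}{22} \cdot 124\right)^{2} = \left(\frac{62}{11}\right)^{2} = \frac{3844}{121}$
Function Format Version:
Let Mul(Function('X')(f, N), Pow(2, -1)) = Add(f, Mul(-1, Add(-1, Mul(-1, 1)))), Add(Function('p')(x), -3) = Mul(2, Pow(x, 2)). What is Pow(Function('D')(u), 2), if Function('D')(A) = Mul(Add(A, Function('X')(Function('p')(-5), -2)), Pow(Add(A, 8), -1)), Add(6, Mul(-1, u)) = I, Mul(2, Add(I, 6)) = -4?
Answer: Rational(3844, 121) ≈ 31.769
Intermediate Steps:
I = -8 (I = Add(-6, Mul(Rational(1, 2), -4)) = Add(-6, -2) = -8)
u = 14 (u = Add(6, Mul(-1, -8)) = Add(6, 8) = 14)
Function('p')(x) = Add(3, Mul(2, Pow(x, 2)))
Function('X')(f, N) = Add(4, Mul(2, f)) (Function('X')(f, N) = Mul(2, Add(f, Mul(-1, Add(-1, Mul(-1, 1))))) = Mul(2, Add(f, Mul(-1, Add(-1, -1)))) = Mul(2, Add(f, Mul(-1, -2))) = Mul(2, Add(f, 2)) = Mul(2, Add(2, f)) = Add(4, Mul(2, f)))
Function('D')(A) = Mul(Pow(Add(8, A), -1), Add(110, A)) (Function('D')(A) = Mul(Add(A, Add(4, Mul(2, Add(3, Mul(2, Pow(-5, 2)))))), Pow(Add(A, 8), -1)) = Mul(Add(A, Add(4, Mul(2, Add(3, Mul(2, 25))))), Pow(Add(8, A), -1)) = Mul(Add(A, Add(4, Mul(2, Add(3, 50)))), Pow(Add(8, A), -1)) = Mul(Add(A, Add(4, Mul(2, 53))), Pow(Add(8, A), -1)) = Mul(Add(A, Add(4, 106)), Pow(Add(8, A), -1)) = Mul(Add(A, 110), Pow(Add(8, A), -1)) = Mul(Add(110, A), Pow(Add(8, A), -1)) = Mul(Pow(Add(8, A), -1), Add(110, A)))
Pow(Function('D')(u), 2) = Pow(Mul(Pow(Add(8, 14), -1), Add(110, 14)), 2) = Pow(Mul(Pow(22, -1), 124), 2) = Pow(Mul(Rational(1, 22), 124), 2) = Pow(Rational(62, 11), 2) = Rational(3844, 121)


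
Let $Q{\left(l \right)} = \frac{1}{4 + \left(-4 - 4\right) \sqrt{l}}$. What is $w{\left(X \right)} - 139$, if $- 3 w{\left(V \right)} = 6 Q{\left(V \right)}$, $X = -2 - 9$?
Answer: $- \frac{12511}{90} - \frac{i \sqrt{11}}{45} \approx -139.01 - 0.073703 i$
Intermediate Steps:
$X = -11$
$Q{\left(l \right)} = \frac{1}{4 - 8 \sqrt{l}}$
$w{\left(V \right)} = \frac{2}{-4 + 8 \sqrt{V}}$ ($w{\left(V \right)} = - \frac{6 \left(- \frac{1}{-4 + 8 \sqrt{V}}\right)}{3} = - \frac{\left(-6\right) \frac{1}{-4 + 8 \sqrt{V}}}{3} = \frac{2}{-4 + 8 \sqrt{V}}$)
$w{\left(X \right)} - 139 = \frac{1}{2 \left(-1 + 2 \sqrt{-11}\right)} - 139 = \frac{1}{2 \left(-1 + 2 i \sqrt{11}\right)} - 139 = -139 + \frac{1}{2 \left(-1 + 2 i \sqrt{11}\right)}$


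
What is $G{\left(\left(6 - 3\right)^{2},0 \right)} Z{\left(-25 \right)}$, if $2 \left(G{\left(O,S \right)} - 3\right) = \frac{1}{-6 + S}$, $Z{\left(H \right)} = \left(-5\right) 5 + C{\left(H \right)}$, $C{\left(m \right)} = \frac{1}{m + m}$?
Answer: $- \frac{2919}{40} \approx -72.975$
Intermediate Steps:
$C{\left(m \right)} = \frac{1}{2 m}$
$Z{\left(H \right)} = -25 + \frac{1}{2 H}$ ($Z{\left(H \right)} = \left(-5\right) 5 + \frac{1}{2 H} = -25 + \frac{1}{2 H}$)
$G{\left(O,S \right)} = 3 + \frac{1}{2 \left(-6 + S\right)}$
$G{\left(\left(6 - 3\right)^{2},0 \right)} Z{\left(-25 \right)} = \frac{-35 + 6 \cdot 0}{2 \left(-6 + 0\right)} \left(-25 + \frac{1}{2 \left(-25\right)}\right) = \frac{-35 + 0}{2 \left(-6\right)} \left(-25 + \frac{1}{2} \left(- \frac{1}{25}\right)\right) = \frac{1}{2} \left(- \frac{1}{6}\right) \left(-35\right) \left(-25 - \frac{1}{50}\right) = \frac{35}{12} \left(- \frac{1251}{50}\right) = - \frac{2919}{40}$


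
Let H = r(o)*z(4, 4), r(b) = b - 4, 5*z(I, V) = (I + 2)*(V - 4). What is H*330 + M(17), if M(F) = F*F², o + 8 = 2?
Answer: 4913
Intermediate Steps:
z(I, V) = (-4 + V)*(2 + I)/5 (z(I, V) = ((I + 2)*(V - 4))/5 = ((2 + I)*(-4 + V))/5 = ((-4 + V)*(2 + I))/5 = (-4 + V)*(2 + I)/5)
o = -6 (o = -8 + 2 = -6)
r(b) = -4 + b
M(F) = F³
H = 0 (H = (-4 - 6)*(-8/5 - ⅘*4 + (⅖)*4 + (⅕)*4*4) = -10*(-8/5 - 16/5 + 8/5 + 16/5) = -10*0 = 0)
H*330 + M(17) = 0*330 + 17³ = 0 + 4913 = 4913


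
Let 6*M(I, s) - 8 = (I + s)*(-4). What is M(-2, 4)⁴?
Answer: 0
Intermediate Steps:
M(I, s) = 4/3 - 2*I/3 - 2*s/3 (M(I, s) = 4/3 + ((I + s)*(-4))/6 = 4/3 + (-4*I - 4*s)/6 = 4/3 + (-2*I/3 - 2*s/3) = 4/3 - 2*I/3 - 2*s/3)
M(-2, 4)⁴ = (4/3 - ⅔*(-2) - ⅔*4)⁴ = (4/3 + 4/3 - 8/3)⁴ = 0⁴ = 0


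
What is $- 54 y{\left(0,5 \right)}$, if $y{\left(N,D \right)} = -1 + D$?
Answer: $-216$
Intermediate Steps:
$- 54 y{\left(0,5 \right)} = - 54 \left(-1 + 5\right) = \left(-54\right) 4 = -216$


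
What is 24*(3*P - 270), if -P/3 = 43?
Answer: -15768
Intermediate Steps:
P = -129 (P = -3*43 = -129)
24*(3*P - 270) = 24*(3*(-129) - 270) = 24*(-387 - 270) = 24*(-657) = -15768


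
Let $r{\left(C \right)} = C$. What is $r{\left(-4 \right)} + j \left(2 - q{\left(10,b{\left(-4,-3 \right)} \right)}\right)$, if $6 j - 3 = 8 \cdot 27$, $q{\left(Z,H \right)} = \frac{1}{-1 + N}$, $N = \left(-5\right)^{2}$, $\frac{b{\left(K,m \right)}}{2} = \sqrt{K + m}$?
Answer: $\frac{3239}{48} \approx 67.479$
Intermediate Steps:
$b{\left(K,m \right)} = 2 \sqrt{K + m}$
$N = 25$
$q{\left(Z,H \right)} = \frac{1}{24}$ ($q{\left(Z,H \right)} = \frac{1}{-1 + 25} = \frac{1}{24}$)
$j = \frac{73}{2}$ ($j = \frac{1}{2} + \frac{8 \cdot 27}{6} = \frac{1}{2} + \frac{1}{6} \cdot 216 = \frac{1}{2} + 36 = \frac{73}{2} \approx 36.5$)
$r{\left(-4 \right)} + j \left(2 - q{\left(10,b{\left(-4,-3 \right)} \right)}\right) = -4 + \frac{73 \left(2 - \frac{1}{24}\right)}{2} = -4 + \frac{73}{2} \cdot \frac{47}{24} = -4 + \frac{3431}{48} = \frac{3239}{48}$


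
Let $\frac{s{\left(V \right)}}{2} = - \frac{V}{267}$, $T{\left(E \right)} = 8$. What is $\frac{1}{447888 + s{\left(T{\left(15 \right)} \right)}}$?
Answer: $\frac{267}{119586080} \approx 2.2327 \cdot 10^{-6}$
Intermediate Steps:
$s{\left(V \right)} = - \frac{2 V}{267}$ ($s{\left(V \right)} = 2 \left(- \frac{V}{267}\right) = - \frac{2 V}{267}$)
$\frac{1}{447888 + s{\left(T{\left(15 \right)} \right)}} = \frac{1}{447888 - \frac{16}{267}} = \frac{1}{\frac{119586080}{267}} = \frac{267}{119586080}$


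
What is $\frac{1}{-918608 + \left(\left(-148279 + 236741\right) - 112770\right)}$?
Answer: $- \frac{1}{942916} \approx -1.0605 \cdot 10^{-6}$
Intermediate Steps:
$\frac{1}{-918608 + \left(\left(-148279 + 236741\right) - 112770\right)} = \frac{1}{-918608 + \left(88462 - 112770\right)} = \frac{1}{-918608 - 24308} = \frac{1}{-942916} = - \frac{1}{942916}$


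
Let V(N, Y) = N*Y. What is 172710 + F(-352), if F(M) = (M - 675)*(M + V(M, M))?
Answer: -126715194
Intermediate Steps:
F(M) = (-675 + M)*(M + M²) (F(M) = (M - 675)*(M + M*M) = (-675 + M)*(M + M²))
172710 + F(-352) = 172710 - 352*(-675 + (-352)² - 674*(-352)) = 172710 - 352*(-675 + 123904 + 237248) = 172710 - 352*360477 = 172710 - 126887904 = -126715194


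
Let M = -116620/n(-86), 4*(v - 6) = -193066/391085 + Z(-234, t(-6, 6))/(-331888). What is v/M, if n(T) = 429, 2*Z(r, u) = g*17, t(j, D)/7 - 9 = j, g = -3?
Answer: -2617798950263211/121094866585100800 ≈ -0.021618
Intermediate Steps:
t(j, D) = 63 + 7*j
Z(r, u) = -51/2 (Z(r, u) = (-3*17)/2 = (½)*(-51) = -51/2)
v = 6102095455159/1038371347840 (v = 6 + (-193066/391085 - 51/2/(-331888))/4 = 6 + (-193066*1/391085 - 51/2*(-1/331888))/4 = 6 + (-193066/391085 + 51/663776)/4 = 6 + (¼)*(-128132631881/259592836960) = 6 - 128132631881/1038371347840 = 6102095455159/1038371347840 ≈ 5.8766)
M = -116620/429 ≈ -271.84
v/M = 6102095455159/(1038371347840*(-116620/429)) = (6102095455159/1038371347840)*(-429/116620) = -2617798950263211/121094866585100800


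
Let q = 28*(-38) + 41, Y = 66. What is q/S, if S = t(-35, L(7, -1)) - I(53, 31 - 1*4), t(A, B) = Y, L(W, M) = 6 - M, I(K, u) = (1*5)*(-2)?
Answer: -1023/76 ≈ -13.461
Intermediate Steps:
I(K, u) = -10 (I(K, u) = 5*(-2) = -10)
q = -1023 (q = -1064 + 41 = -1023)
t(A, B) = 66
S = 76 (S = 66 - 1*(-10) = 66 + 10 = 76)
q/S = -1023/76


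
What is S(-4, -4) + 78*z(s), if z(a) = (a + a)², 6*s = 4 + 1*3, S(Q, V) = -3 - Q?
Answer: 1277/3 ≈ 425.67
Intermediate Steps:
s = 7/6 (s = (4 + 1*3)/6 = (4 + 3)/6 = (⅙)*7 = 7/6 ≈ 1.1667)
z(a) = 4*a² (z(a) = (2*a)² = 4*a²)
S(-4, -4) + 78*z(s) = (-3 - 1*(-4)) + 78*(4*(7/6)²) = (-3 + 4) + 78*(4*(49/36)) = 1 + 78*(49/9) = 1 + 1274/3 = 1277/3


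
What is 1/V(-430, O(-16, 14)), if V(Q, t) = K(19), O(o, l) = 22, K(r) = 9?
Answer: ⅑ ≈ 0.11111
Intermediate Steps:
V(Q, t) = 9
1/V(-430, O(-16, 14)) = 1/9 = ⅑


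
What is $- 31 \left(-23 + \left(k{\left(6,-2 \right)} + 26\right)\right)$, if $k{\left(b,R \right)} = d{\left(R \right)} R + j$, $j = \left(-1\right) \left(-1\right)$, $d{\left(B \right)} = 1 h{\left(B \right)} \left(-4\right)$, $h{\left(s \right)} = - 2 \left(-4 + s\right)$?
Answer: $-3100$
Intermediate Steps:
$h{\left(s \right)} = 8 - 2 s$
$d{\left(B \right)} = -32 + 8 B$ ($d{\left(B \right)} = 1 \left(8 - 2 B\right) \left(-4\right) = \left(8 - 2 B\right) \left(-4\right) = -32 + 8 B$)
$j = 1$
$k{\left(b,R \right)} = 1 + R \left(-32 + 8 R\right)$ ($k{\left(b,R \right)} = \left(-32 + 8 R\right) R + 1 = R \left(-32 + 8 R\right) + 1 = 1 + R \left(-32 + 8 R\right)$)
$- 31 \left(-23 + \left(k{\left(6,-2 \right)} + 26\right)\right) = - 31 \left(-23 + \left(\left(1 + 8 \left(-2\right) \left(-4 - 2\right)\right) + 26\right)\right) = - 31 \left(-23 + \left(\left(1 + 8 \left(-2\right) \left(-6\right)\right) + 26\right)\right) = - 31 \left(-23 + \left(\left(1 + 96\right) + 26\right)\right) = - 31 \left(-23 + \left(97 + 26\right)\right) = - 31 \left(-23 + 123\right) = \left(-31\right) 100 = -3100$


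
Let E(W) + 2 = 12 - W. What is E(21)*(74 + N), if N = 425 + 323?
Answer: -9042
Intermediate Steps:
E(W) = 10 - W (E(W) = -2 + (12 - W) = 10 - W)
N = 748
E(21)*(74 + N) = (10 - 1*21)*(74 + 748) = (10 - 21)*822 = -11*822 = -9042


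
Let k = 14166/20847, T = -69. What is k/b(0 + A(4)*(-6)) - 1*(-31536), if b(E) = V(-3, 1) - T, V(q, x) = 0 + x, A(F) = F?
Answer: 7670030601/243215 ≈ 31536.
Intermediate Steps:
V(q, x) = x
k = 4722/6949 (k = 14166*(1/20847) = 4722/6949 ≈ 0.67952)
b(E) = 70 (b(E) = 1 - 1*(-69) = 1 + 69 = 70)
k/b(0 + A(4)*(-6)) - 1*(-31536) = (4722/6949)/70 - 1*(-31536) = (4722/6949)*(1/70) + 31536 = 2361/243215 + 31536 = 7670030601/243215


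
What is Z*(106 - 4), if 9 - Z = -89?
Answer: 9996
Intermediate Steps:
Z = 98 (Z = 9 - 1*(-89) = 9 + 89 = 98)
Z*(106 - 4) = 98*(106 - 4) = 98*102 = 9996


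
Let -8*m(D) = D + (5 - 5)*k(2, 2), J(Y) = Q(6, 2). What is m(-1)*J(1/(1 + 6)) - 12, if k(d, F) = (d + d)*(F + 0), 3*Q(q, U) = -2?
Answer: -145/12 ≈ -12.083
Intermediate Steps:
Q(q, U) = -2/3 (Q(q, U) = (1/3)*(-2) = -2/3)
k(d, F) = 2*F*d (k(d, F) = (2*d)*F = 2*F*d)
J(Y) = -2/3
m(D) = -D/8 (m(D) = -(D + (5 - 5)*(2*2*2))/8 = -(D + 0*8)/8 = -(D + 0)/8 = -D/8)
m(-1)*J(1/(1 + 6)) - 12 = -1/8*(-1)*(-2/3) - 12 = (1/8)*(-2/3) - 12 = -1/12 - 12 = -145/12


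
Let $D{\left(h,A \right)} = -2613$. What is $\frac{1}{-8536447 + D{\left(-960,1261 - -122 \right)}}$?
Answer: $- \frac{1}{8539060} \approx -1.1711 \cdot 10^{-7}$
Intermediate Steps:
$\frac{1}{-8536447 + D{\left(-960,1261 - -122 \right)}} = \frac{1}{-8536447 - 2613} = \frac{1}{-8539060} = - \frac{1}{8539060}$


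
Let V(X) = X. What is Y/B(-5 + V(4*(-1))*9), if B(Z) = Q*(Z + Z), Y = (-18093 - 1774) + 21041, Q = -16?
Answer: 587/656 ≈ 0.89482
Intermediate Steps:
Y = 1174 (Y = -19867 + 21041 = 1174)
B(Z) = -32*Z (B(Z) = -16*(Z + Z) = -32*Z)
Y/B(-5 + V(4*(-1))*9) = 1174/((-32*(-5 + (4*(-1))*9))) = 1174/((-32*(-5 - 4*9))) = 1174/((-32*(-5 - 36))) = 1174/((-32*(-41))) = 1174/1312 = 1174*(1/1312) = 587/656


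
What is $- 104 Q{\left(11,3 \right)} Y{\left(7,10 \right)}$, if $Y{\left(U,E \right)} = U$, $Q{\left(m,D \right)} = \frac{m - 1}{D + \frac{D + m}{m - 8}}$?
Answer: $- \frac{21840}{23} \approx -949.57$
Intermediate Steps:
$Q{\left(m,D \right)} = \frac{-1 + m}{D + \frac{D + m}{-8 + m}}$
$- 104 Q{\left(11,3 \right)} Y{\left(7,10 \right)} = - 104 \frac{8 + 11^{2} - 99}{11 - 21 + 3 \cdot 11} \cdot 7 = - 104 \frac{8 + 121 - 99}{11 - 21 + 33} \cdot 7 = - 104 \cdot \frac{1}{23} \cdot 30 \cdot 7 = \left(-104\right) \frac{30}{23} \cdot 7 = \left(- \frac{3120}{23}\right) 7 = - \frac{21840}{23}$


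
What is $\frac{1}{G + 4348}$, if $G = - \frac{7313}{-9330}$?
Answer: $\frac{9330}{40574153} \approx 0.00022995$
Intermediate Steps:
$G = \frac{7313}{9330}$ ($G = \left(-7313\right) \left(- \frac{1}{9330}\right) = \frac{7313}{9330} \approx 0.78382$)
$\frac{1}{G + 4348} = \frac{1}{\frac{7313}{9330} + 4348} = \frac{1}{\frac{40574153}{9330}} = \frac{9330}{40574153}$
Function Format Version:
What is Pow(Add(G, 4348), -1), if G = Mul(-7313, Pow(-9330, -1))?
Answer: Rational(9330, 40574153) ≈ 0.00022995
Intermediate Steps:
G = Rational(7313, 9330) (G = Mul(-7313, Rational(-1, 9330)) = Rational(7313, 9330) ≈ 0.78382)
Pow(Add(G, 4348), -1) = Pow(Add(Rational(7313, 9330), 4348), -1) = Pow(Rational(40574153, 9330), -1) = Rational(9330, 40574153)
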